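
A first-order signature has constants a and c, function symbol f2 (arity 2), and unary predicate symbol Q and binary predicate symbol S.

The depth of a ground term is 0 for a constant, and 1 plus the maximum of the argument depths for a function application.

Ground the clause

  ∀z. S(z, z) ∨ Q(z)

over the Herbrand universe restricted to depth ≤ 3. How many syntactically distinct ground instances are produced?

1446

Ground terms of depth ≤ 3:
  Count level by level. With function symbols f2/2, the terms of depth ≤ k are the 2 constants together with each function applied to depth-≤(k−1) tuples, so N_k = 2 + N_{k-1}^2.
  N_0 = 2
  N_1 = 2 + 2^2 = 6
  N_2 = 2 + 6^2 = 38
  N_3 = 2 + 38^2 = 1446
So there are 1446 ground terms available for substitution.
The clause has 1 distinct variable (z), which appears in the body. In the free term algebra distinct substitutions yield syntactically distinct ground instances.
Number of ground instances = 1446.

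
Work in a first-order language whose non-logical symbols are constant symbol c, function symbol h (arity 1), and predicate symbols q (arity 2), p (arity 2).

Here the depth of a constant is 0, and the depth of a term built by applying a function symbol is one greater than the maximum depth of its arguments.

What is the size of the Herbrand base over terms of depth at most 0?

2

First count ground terms of depth ≤ 0.
Let N_k = |{terms of depth ≤ k}|. Then N_0 = 1 and N_k = 1 + N_{k-1} for k ≥ 1 (one summand per function symbol, arity giving the exponent).
N_0 = 1
Explicitly: c.
So |H| = 1.
A ground atom is a predicate applied to a tuple of terms from H, so the count is the sum over predicates of |H|^arity:
  q: 1^2 = 1;  p: 1^2 = 1
Total ground atoms: 1 + 1 = 2.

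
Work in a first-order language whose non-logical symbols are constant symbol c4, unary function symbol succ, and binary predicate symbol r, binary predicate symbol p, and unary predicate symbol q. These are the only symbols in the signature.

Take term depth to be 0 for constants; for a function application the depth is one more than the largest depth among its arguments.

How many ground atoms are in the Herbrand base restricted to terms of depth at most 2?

21

First count ground terms of depth ≤ 2.
Let N_k count ground terms of depth at most k. Each non-constant term of depth ≤ k is some function symbol applied to depth-≤(k−1) arguments, giving N_k = 1 + N_{k-1}.
N_0 = 1
N_1 = 1 + 1 = 2
N_2 = 1 + 2 = 3
Explicitly: c4, succ(c4), succ(succ(c4)).
So |H| = 3.
A ground atom is a predicate applied to a tuple of terms from H, so the count is the sum over predicates of |H|^arity:
  r: 3^2 = 9;  p: 3^2 = 9;  q: 3
Total ground atoms: 9 + 9 + 3 = 21.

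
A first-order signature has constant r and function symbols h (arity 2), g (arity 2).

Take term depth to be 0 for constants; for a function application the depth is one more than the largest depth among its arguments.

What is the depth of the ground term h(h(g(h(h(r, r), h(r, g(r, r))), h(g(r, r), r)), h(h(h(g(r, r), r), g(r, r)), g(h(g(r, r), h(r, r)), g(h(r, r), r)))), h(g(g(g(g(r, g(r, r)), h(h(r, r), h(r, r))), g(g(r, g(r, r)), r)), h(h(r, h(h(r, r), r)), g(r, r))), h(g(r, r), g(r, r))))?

depth(h(r, r)) = 1 + max(0, 0) = 1
depth(g(r, r)) = 1 + max(0, 0) = 1
depth(h(r, g(r, r))) = 1 + max(0, 1) = 2
depth(h(h(r, r), h(r, g(r, r)))) = 1 + max(1, 2) = 3
depth(h(g(r, r), r)) = 1 + max(1, 0) = 2
depth(g(h(h(r, r), h(r, g(r, r))), h(g(r, r), r))) = 1 + max(3, 2) = 4
depth(h(h(g(r, r), r), g(r, r))) = 1 + max(2, 1) = 3
depth(h(g(r, r), h(r, r))) = 1 + max(1, 1) = 2
depth(g(h(r, r), r)) = 1 + max(1, 0) = 2
depth(g(h(g(r, r), h(r, r)), g(h(r, r), r))) = 1 + max(2, 2) = 3
depth(h(h(h(g(r, r), r), g(r, r)), g(h(g(r, r), h(r, r)), g(h(r, r), r)))) = 1 + max(3, 3) = 4
depth(h(g(h(h(r, r), h(r, g(r, r))), h(g(r, r), r)), h(h(h(g(r, r), r), g(r, r)), g(h(g(r, r), h(r, r)), g(h(r, r), r))))) = 1 + max(4, 4) = 5
depth(g(r, g(r, r))) = 1 + max(0, 1) = 2
depth(h(h(r, r), h(r, r))) = 1 + max(1, 1) = 2
depth(g(g(r, g(r, r)), h(h(r, r), h(r, r)))) = 1 + max(2, 2) = 3
depth(g(g(r, g(r, r)), r)) = 1 + max(2, 0) = 3
depth(g(g(g(r, g(r, r)), h(h(r, r), h(r, r))), g(g(r, g(r, r)), r))) = 1 + max(3, 3) = 4
depth(h(h(r, r), r)) = 1 + max(1, 0) = 2
depth(h(r, h(h(r, r), r))) = 1 + max(0, 2) = 3
depth(h(h(r, h(h(r, r), r)), g(r, r))) = 1 + max(3, 1) = 4
depth(g(g(g(g(r, g(r, r)), h(h(r, r), h(r, r))), g(g(r, g(r, r)), r)), h(h(r, h(h(r, r), r)), g(r, r)))) = 1 + max(4, 4) = 5
depth(h(g(r, r), g(r, r))) = 1 + max(1, 1) = 2
depth(h(g(g(g(g(r, g(r, r)), h(h(r, r), h(r, r))), g(g(r, g(r, r)), r)), h(h(r, h(h(r, r), r)), g(r, r))), h(g(r, r), g(r, r)))) = 1 + max(5, 2) = 6
depth(h(h(g(h(h(r, r), h(r, g(r, r))), h(g(r, r), r)), h(h(h(g(r, r), r), g(r, r)), g(h(g(r, r), h(r, r)), g(h(r, r), r)))), h(g(g(g(g(r, g(r, r)), h(h(r, r), h(r, r))), g(g(r, g(r, r)), r)), h(h(r, h(h(r, r), r)), g(r, r))), h(g(r, r), g(r, r))))) = 1 + max(5, 6) = 7

7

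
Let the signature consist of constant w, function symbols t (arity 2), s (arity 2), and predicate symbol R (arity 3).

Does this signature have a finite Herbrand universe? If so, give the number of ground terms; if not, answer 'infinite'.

The signature has at least one function symbol (t, arity 2) and at least one constant (w).
Iterating t gives infinitely many distinct ground terms: w, t(w, w), t(t(w, w), t(w, w)), ...
So the Herbrand universe is infinite.

infinite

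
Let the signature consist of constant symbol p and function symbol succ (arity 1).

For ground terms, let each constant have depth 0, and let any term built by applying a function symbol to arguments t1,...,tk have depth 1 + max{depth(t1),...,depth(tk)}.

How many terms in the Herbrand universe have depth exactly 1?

Write N_k for the number of ground terms of depth ≤ k. A term of depth ≤ k is either a constant or a function symbol applied to arguments of depth ≤ k−1, so N_k = 1 + N_{k-1}.
N_0 = 1
N_1 = 1 + 1 = 2
Terms of depth exactly 1: N_1 − N_0 = 2 − 1 = 1.

1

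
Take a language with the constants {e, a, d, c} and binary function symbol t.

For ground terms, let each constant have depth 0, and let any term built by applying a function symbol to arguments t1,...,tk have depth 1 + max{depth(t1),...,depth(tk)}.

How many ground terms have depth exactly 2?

384

Write N_k for the number of ground terms of depth ≤ k. A term of depth ≤ k is either a constant or a function symbol applied to arguments of depth ≤ k−1, so N_k = 4 + N_{k-1}^2.
N_0 = 4
N_1 = 4 + 4^2 = 20
N_2 = 4 + 20^2 = 404
Terms of depth exactly 2: N_2 − N_1 = 404 − 20 = 384.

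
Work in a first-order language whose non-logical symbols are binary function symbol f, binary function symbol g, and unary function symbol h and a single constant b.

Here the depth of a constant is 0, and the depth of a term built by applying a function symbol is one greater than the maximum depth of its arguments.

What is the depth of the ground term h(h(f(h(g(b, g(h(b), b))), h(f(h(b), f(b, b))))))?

7

depth(h(b)) = 1 + depth(b) = 1 + 0 = 1
depth(g(h(b), b)) = 1 + max(1, 0) = 2
depth(g(b, g(h(b), b))) = 1 + max(0, 2) = 3
depth(h(g(b, g(h(b), b)))) = 1 + depth(g(b, g(h(b), b))) = 1 + 3 = 4
depth(f(b, b)) = 1 + max(0, 0) = 1
depth(f(h(b), f(b, b))) = 1 + max(1, 1) = 2
depth(h(f(h(b), f(b, b)))) = 1 + depth(f(h(b), f(b, b))) = 1 + 2 = 3
depth(f(h(g(b, g(h(b), b))), h(f(h(b), f(b, b))))) = 1 + max(4, 3) = 5
depth(h(f(h(g(b, g(h(b), b))), h(f(h(b), f(b, b)))))) = 1 + depth(f(h(g(b, g(h(b), b))), h(f(h(b), f(b, b))))) = 1 + 5 = 6
depth(h(h(f(h(g(b, g(h(b), b))), h(f(h(b), f(b, b))))))) = 1 + depth(h(f(h(g(b, g(h(b), b))), h(f(h(b), f(b, b)))))) = 1 + 6 = 7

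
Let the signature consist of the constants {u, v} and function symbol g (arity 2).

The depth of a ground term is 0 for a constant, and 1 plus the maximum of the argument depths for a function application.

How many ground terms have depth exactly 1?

4

Count level by level. With function symbols g/2, the terms of depth ≤ k are the 2 constants together with each function applied to depth-≤(k−1) tuples, so N_k = 2 + N_{k-1}^2.
N_0 = 2
N_1 = 2 + 2^2 = 6
Terms of depth exactly 1: N_1 − N_0 = 6 − 2 = 4.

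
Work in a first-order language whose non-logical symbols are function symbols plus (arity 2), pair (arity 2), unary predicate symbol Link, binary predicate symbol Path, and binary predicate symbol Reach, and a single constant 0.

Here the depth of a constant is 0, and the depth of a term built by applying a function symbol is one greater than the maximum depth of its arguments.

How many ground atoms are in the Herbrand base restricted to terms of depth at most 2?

741

First count ground terms of depth ≤ 2.
Let N_k = |{terms of depth ≤ k}|. Then N_0 = 1 and N_k = 1 + N_{k-1}^2 + N_{k-1}^2 for k ≥ 1 (one summand per function symbol, arity giving the exponent).
N_0 = 1
N_1 = 1 + 1^2 + 1^2 = 3
N_2 = 1 + 3^2 + 3^2 = 19
So |H| = 19.
A ground atom is a predicate applied to a tuple of terms from H, so the count is the sum over predicates of |H|^arity:
  Link: 19;  Path: 19^2 = 361;  Reach: 19^2 = 361
Total ground atoms: 19 + 361 + 361 = 741.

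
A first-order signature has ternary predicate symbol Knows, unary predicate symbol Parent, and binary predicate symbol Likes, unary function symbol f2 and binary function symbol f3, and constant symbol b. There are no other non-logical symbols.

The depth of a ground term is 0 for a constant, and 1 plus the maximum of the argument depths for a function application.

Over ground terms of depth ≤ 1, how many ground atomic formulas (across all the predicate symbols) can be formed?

39

First count ground terms of depth ≤ 1.
Count level by level. With function symbols f2/1, f3/2, the terms of depth ≤ k are the 1 constant together with each function applied to depth-≤(k−1) tuples, so N_k = 1 + N_{k-1} + N_{k-1}^2.
N_0 = 1
N_1 = 1 + 1 + 1^2 = 3
Explicitly: b, f2(b), f3(b, b).
So |H| = 3.
A ground atom is a predicate applied to a tuple of terms from H, so the count is the sum over predicates of |H|^arity:
  Knows: 3^3 = 27;  Parent: 3;  Likes: 3^2 = 9
Total ground atoms: 27 + 3 + 9 = 39.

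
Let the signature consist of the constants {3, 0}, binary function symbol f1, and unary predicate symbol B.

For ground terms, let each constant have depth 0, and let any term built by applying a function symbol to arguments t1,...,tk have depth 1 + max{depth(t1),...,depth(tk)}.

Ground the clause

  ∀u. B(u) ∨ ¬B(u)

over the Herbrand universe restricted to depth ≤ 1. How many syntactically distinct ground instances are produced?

6

Ground terms of depth ≤ 1:
  Write N_k for the number of ground terms of depth ≤ k. A term of depth ≤ k is either a constant or a function symbol applied to arguments of depth ≤ k−1, so N_k = 2 + N_{k-1}^2.
  N_0 = 2
  N_1 = 2 + 2^2 = 6
So there are 6 ground terms available for substitution.
The variable u ranges independently over the available ground terms, and distinct assignments produce distinct instances.
Number of ground instances = 6.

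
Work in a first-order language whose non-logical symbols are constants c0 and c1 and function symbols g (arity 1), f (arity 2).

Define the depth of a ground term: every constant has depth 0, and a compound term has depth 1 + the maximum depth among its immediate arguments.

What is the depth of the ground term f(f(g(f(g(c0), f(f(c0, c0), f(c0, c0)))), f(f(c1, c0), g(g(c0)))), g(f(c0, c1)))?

depth(g(c0)) = 1 + depth(c0) = 1 + 0 = 1
depth(f(c0, c0)) = 1 + max(0, 0) = 1
depth(f(f(c0, c0), f(c0, c0))) = 1 + max(1, 1) = 2
depth(f(g(c0), f(f(c0, c0), f(c0, c0)))) = 1 + max(1, 2) = 3
depth(g(f(g(c0), f(f(c0, c0), f(c0, c0))))) = 1 + depth(f(g(c0), f(f(c0, c0), f(c0, c0)))) = 1 + 3 = 4
depth(f(c1, c0)) = 1 + max(0, 0) = 1
depth(g(g(c0))) = 1 + depth(g(c0)) = 1 + 1 = 2
depth(f(f(c1, c0), g(g(c0)))) = 1 + max(1, 2) = 3
depth(f(g(f(g(c0), f(f(c0, c0), f(c0, c0)))), f(f(c1, c0), g(g(c0))))) = 1 + max(4, 3) = 5
depth(f(c0, c1)) = 1 + max(0, 0) = 1
depth(g(f(c0, c1))) = 1 + depth(f(c0, c1)) = 1 + 1 = 2
depth(f(f(g(f(g(c0), f(f(c0, c0), f(c0, c0)))), f(f(c1, c0), g(g(c0)))), g(f(c0, c1)))) = 1 + max(5, 2) = 6

6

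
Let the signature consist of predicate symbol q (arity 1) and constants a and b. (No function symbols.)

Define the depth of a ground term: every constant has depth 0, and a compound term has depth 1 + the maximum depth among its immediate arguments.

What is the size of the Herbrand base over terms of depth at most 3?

First count ground terms of depth ≤ 3.
With no function symbols every ground term is a constant, so there are exactly 2 ground terms at every depth bound.
N_0 = 2
N_1 = 2
N_2 = 2
N_3 = 2
So |H| = 2.
A ground atom is a predicate applied to a tuple of terms from H, so the count is the sum over predicates of |H|^arity:
  q: 2
Total ground atoms: 2.

2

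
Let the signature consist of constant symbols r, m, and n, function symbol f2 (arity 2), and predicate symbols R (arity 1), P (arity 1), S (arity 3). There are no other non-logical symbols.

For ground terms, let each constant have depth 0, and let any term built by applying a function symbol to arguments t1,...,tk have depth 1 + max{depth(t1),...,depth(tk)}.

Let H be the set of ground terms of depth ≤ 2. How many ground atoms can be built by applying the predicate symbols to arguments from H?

First count ground terms of depth ≤ 2.
Write N_k for the number of ground terms of depth ≤ k. A term of depth ≤ k is either a constant or a function symbol applied to arguments of depth ≤ k−1, so N_k = 3 + N_{k-1}^2.
N_0 = 3
N_1 = 3 + 3^2 = 12
N_2 = 3 + 12^2 = 147
So |H| = 147.
For each predicate symbol, the number of ground atoms is |H| raised to its arity; summing:
  R: 147;  P: 147;  S: 147^3 = 3176523
Total ground atoms: 147 + 147 + 3176523 = 3176817.

3176817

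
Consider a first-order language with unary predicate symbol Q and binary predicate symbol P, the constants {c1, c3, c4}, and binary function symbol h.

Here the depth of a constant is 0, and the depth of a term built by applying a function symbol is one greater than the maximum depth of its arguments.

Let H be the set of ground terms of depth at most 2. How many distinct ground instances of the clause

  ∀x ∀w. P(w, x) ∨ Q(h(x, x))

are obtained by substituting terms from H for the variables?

21609

Ground terms of depth ≤ 2:
  Let N_k = |{terms of depth ≤ k}|. Then N_0 = 3 and N_k = 3 + N_{k-1}^2 for k ≥ 1 (one summand per function symbol, arity giving the exponent).
  N_0 = 3
  N_1 = 3 + 3^2 = 12
  N_2 = 3 + 12^2 = 147
So there are 147 ground terms available for substitution.
There are 2 variables to instantiate (x, w), each occurring in at least one literal, so different choices give different ground instances.
Number of ground instances = 147^2 = 21609.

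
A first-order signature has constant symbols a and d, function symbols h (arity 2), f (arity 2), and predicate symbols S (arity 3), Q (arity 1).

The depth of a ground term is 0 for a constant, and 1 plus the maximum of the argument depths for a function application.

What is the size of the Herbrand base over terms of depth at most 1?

First count ground terms of depth ≤ 1.
Write N_k for the number of ground terms of depth ≤ k. A term of depth ≤ k is either a constant or a function symbol applied to arguments of depth ≤ k−1, so N_k = 2 + N_{k-1}^2 + N_{k-1}^2.
N_0 = 2
N_1 = 2 + 2^2 + 2^2 = 10
Explicitly: a, d, h(a, a), h(a, d), h(d, a), h(d, d), f(a, a), f(a, d), f(d, a), f(d, d).
So |H| = 10.
A ground atom is a predicate applied to a tuple of terms from H, so the count is the sum over predicates of |H|^arity:
  S: 10^3 = 1000;  Q: 10
Total ground atoms: 1000 + 10 = 1010.

1010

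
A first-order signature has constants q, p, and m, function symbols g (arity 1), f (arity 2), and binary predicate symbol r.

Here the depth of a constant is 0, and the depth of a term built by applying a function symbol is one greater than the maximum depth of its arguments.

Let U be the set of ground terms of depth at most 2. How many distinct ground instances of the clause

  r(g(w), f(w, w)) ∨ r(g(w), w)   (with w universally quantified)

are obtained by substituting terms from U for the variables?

Ground terms of depth ≤ 2:
  Let N_k count ground terms of depth at most k. Each non-constant term of depth ≤ k is some function symbol applied to depth-≤(k−1) arguments, giving N_k = 3 + N_{k-1} + N_{k-1}^2.
  N_0 = 3
  N_1 = 3 + 3 + 3^2 = 15
  N_2 = 3 + 15 + 15^2 = 243
So there are 243 ground terms available for substitution.
There is 1 variable to instantiate (w),  occurring in at least one literal, so different choices give different ground instances.
Number of ground instances = 243.

243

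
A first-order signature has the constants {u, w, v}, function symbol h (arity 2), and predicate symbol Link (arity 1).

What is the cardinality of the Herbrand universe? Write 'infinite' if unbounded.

The signature has at least one function symbol (h, arity 2) and at least one constant (u).
Iterating h gives infinitely many distinct ground terms: u, h(u, u), h(h(u, u), h(u, u)), ...
So the Herbrand universe is infinite.

infinite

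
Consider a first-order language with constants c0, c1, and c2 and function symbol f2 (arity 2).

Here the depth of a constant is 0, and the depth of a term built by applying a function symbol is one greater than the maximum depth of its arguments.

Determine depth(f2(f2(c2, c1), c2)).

depth(f2(c2, c1)) = 1 + max(0, 0) = 1
depth(f2(f2(c2, c1), c2)) = 1 + max(1, 0) = 2

2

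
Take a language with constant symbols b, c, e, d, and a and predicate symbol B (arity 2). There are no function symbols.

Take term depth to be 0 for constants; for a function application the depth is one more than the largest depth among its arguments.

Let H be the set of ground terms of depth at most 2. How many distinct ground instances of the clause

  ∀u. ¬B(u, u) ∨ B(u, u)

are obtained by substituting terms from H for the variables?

Ground terms of depth ≤ 2:
  With no function symbols every ground term is a constant, so there are exactly 5 ground terms at every depth bound.
  N_0 = 5
  N_1 = 5
  N_2 = 5
So there are 5 ground terms available for substitution.
There is 1 variable to instantiate (u),  occurring in at least one literal, so different choices give different ground instances.
Number of ground instances = 5.

5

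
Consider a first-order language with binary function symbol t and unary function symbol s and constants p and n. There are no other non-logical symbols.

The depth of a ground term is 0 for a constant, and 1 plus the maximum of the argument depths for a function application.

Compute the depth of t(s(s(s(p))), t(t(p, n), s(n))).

depth(s(p)) = 1 + depth(p) = 1 + 0 = 1
depth(s(s(p))) = 1 + depth(s(p)) = 1 + 1 = 2
depth(s(s(s(p)))) = 1 + depth(s(s(p))) = 1 + 2 = 3
depth(t(p, n)) = 1 + max(0, 0) = 1
depth(s(n)) = 1 + depth(n) = 1 + 0 = 1
depth(t(t(p, n), s(n))) = 1 + max(1, 1) = 2
depth(t(s(s(s(p))), t(t(p, n), s(n)))) = 1 + max(3, 2) = 4

4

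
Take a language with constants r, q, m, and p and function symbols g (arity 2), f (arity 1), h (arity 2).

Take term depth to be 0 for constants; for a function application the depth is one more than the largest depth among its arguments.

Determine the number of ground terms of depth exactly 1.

36

Write N_k for the number of ground terms of depth ≤ k. A term of depth ≤ k is either a constant or a function symbol applied to arguments of depth ≤ k−1, so N_k = 4 + N_{k-1}^2 + N_{k-1} + N_{k-1}^2.
N_0 = 4
N_1 = 4 + 4^2 + 4 + 4^2 = 40
Terms of depth exactly 1: N_1 − N_0 = 40 − 4 = 36.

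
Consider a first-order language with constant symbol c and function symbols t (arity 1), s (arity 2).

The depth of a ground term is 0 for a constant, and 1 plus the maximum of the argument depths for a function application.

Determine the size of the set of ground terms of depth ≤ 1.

3

Count level by level. With function symbols t/1, s/2, the terms of depth ≤ k are the 1 constant together with each function applied to depth-≤(k−1) tuples, so N_k = 1 + N_{k-1} + N_{k-1}^2.
N_0 = 1
N_1 = 1 + 1 + 1^2 = 3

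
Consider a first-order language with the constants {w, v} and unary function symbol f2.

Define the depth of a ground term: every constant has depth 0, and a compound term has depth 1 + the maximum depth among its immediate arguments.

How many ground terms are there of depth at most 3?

If N_k denotes the number of depth-≤k ground terms, the 2 constants give N_0 = 2, and each function symbol of arity r contributes N_{k-1}^r new terms at level k: N_k = 2 + N_{k-1}.
N_0 = 2
N_1 = 2 + 2 = 4
N_2 = 2 + 4 = 6
N_3 = 2 + 6 = 8

8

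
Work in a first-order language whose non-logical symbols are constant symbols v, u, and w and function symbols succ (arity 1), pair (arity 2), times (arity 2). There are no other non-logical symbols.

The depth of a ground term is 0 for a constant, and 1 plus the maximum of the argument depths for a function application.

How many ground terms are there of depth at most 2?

Let N_k count ground terms of depth at most k. Each non-constant term of depth ≤ k is some function symbol applied to depth-≤(k−1) arguments, giving N_k = 3 + N_{k-1} + N_{k-1}^2 + N_{k-1}^2.
N_0 = 3
N_1 = 3 + 3 + 3^2 + 3^2 = 24
N_2 = 3 + 24 + 24^2 + 24^2 = 1179

1179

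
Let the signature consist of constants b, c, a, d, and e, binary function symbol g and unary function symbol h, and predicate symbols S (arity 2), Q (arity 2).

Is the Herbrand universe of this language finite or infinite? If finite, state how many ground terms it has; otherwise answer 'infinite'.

infinite

The signature has at least one function symbol (g, arity 2) and at least one constant (b).
Iterating g gives infinitely many distinct ground terms: b, g(b, b), g(g(b, b), g(b, b)), ...
So the Herbrand universe is infinite.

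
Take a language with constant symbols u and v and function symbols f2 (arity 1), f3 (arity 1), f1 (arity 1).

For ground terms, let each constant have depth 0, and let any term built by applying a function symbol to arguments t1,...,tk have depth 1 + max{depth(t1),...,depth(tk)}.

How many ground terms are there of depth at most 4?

242

Write N_k for the number of ground terms of depth ≤ k. A term of depth ≤ k is either a constant or a function symbol applied to arguments of depth ≤ k−1, so N_k = 2 + N_{k-1} + N_{k-1} + N_{k-1}.
N_0 = 2
N_1 = 2 + 2 + 2 + 2 = 8
N_2 = 2 + 8 + 8 + 8 = 26
N_3 = 2 + 26 + 26 + 26 = 80
N_4 = 2 + 80 + 80 + 80 = 242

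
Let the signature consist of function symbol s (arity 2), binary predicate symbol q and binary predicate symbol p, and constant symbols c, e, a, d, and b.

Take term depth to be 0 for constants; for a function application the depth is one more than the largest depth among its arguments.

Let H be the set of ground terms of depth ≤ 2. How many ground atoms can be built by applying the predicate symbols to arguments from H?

First count ground terms of depth ≤ 2.
Let N_k count ground terms of depth at most k. Each non-constant term of depth ≤ k is some function symbol applied to depth-≤(k−1) arguments, giving N_k = 5 + N_{k-1}^2.
N_0 = 5
N_1 = 5 + 5^2 = 30
N_2 = 5 + 30^2 = 905
So |H| = 905.
A ground atom is a predicate applied to a tuple of terms from H, so the count is the sum over predicates of |H|^arity:
  q: 905^2 = 819025;  p: 905^2 = 819025
Total ground atoms: 819025 + 819025 = 1638050.

1638050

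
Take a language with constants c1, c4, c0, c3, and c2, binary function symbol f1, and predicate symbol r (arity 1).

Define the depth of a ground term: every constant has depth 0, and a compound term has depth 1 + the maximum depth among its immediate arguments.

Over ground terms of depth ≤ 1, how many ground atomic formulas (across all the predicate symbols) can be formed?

First count ground terms of depth ≤ 1.
Let N_k count ground terms of depth at most k. Each non-constant term of depth ≤ k is some function symbol applied to depth-≤(k−1) arguments, giving N_k = 5 + N_{k-1}^2.
N_0 = 5
N_1 = 5 + 5^2 = 30
So |H| = 30.
For each predicate symbol, the number of ground atoms is |H| raised to its arity; summing:
  r: 30
Total ground atoms: 30.

30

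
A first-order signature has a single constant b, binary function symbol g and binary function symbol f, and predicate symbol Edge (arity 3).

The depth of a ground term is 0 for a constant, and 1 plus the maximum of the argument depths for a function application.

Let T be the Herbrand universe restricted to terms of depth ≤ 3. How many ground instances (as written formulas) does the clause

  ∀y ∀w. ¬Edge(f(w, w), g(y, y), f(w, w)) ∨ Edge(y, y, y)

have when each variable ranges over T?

522729

Ground terms of depth ≤ 3:
  Let N_k count ground terms of depth at most k. Each non-constant term of depth ≤ k is some function symbol applied to depth-≤(k−1) arguments, giving N_k = 1 + N_{k-1}^2 + N_{k-1}^2.
  N_0 = 1
  N_1 = 1 + 1^2 + 1^2 = 3
  N_2 = 1 + 3^2 + 3^2 = 19
  N_3 = 1 + 19^2 + 19^2 = 723
So there are 723 ground terms available for substitution.
The body mentions every one of the 2 quantified variables; since ground terms form a free algebra, no two substitutions collapse to the same formula.
Number of ground instances = 723^2 = 522729.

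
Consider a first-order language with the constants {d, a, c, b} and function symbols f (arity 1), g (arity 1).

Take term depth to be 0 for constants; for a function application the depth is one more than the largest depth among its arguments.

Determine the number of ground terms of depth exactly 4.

64

Write N_k for the number of ground terms of depth ≤ k. A term of depth ≤ k is either a constant or a function symbol applied to arguments of depth ≤ k−1, so N_k = 4 + N_{k-1} + N_{k-1}.
N_0 = 4
N_1 = 4 + 4 + 4 = 12
N_2 = 4 + 12 + 12 = 28
N_3 = 4 + 28 + 28 = 60
N_4 = 4 + 60 + 60 = 124
Terms of depth exactly 4: N_4 − N_3 = 124 − 60 = 64.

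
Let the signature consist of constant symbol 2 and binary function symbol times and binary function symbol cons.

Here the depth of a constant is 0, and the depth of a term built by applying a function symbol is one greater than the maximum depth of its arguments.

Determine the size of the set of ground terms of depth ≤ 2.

Write N_k for the number of ground terms of depth ≤ k. A term of depth ≤ k is either a constant or a function symbol applied to arguments of depth ≤ k−1, so N_k = 1 + N_{k-1}^2 + N_{k-1}^2.
N_0 = 1
N_1 = 1 + 1^2 + 1^2 = 3
N_2 = 1 + 3^2 + 3^2 = 19

19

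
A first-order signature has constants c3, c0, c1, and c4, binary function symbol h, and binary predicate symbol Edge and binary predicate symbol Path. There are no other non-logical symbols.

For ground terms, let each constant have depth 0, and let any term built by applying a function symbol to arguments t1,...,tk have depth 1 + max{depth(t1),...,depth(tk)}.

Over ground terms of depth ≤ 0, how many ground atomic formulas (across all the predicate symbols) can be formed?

32

First count ground terms of depth ≤ 0.
Let N_k = |{terms of depth ≤ k}|. Then N_0 = 4 and N_k = 4 + N_{k-1}^2 for k ≥ 1 (one summand per function symbol, arity giving the exponent).
N_0 = 4
Explicitly: c3, c0, c1, c4.
So |H| = 4.
A ground atom is a predicate applied to a tuple of terms from H, so the count is the sum over predicates of |H|^arity:
  Edge: 4^2 = 16;  Path: 4^2 = 16
Total ground atoms: 16 + 16 = 32.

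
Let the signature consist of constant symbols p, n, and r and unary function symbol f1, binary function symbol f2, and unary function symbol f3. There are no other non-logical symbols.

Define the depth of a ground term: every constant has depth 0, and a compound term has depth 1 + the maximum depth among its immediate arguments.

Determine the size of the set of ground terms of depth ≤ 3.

132498

If N_k denotes the number of depth-≤k ground terms, the 3 constants give N_0 = 3, and each function symbol of arity r contributes N_{k-1}^r new terms at level k: N_k = 3 + N_{k-1} + N_{k-1}^2 + N_{k-1}.
N_0 = 3
N_1 = 3 + 3 + 3^2 + 3 = 18
N_2 = 3 + 18 + 18^2 + 18 = 363
N_3 = 3 + 363 + 363^2 + 363 = 132498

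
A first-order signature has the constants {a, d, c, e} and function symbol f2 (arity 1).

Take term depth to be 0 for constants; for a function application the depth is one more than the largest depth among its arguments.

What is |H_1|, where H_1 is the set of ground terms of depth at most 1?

8

Write N_k for the number of ground terms of depth ≤ k. A term of depth ≤ k is either a constant or a function symbol applied to arguments of depth ≤ k−1, so N_k = 4 + N_{k-1}.
N_0 = 4
N_1 = 4 + 4 = 8
Explicitly: a, d, c, e, f2(a), f2(d), f2(c), f2(e).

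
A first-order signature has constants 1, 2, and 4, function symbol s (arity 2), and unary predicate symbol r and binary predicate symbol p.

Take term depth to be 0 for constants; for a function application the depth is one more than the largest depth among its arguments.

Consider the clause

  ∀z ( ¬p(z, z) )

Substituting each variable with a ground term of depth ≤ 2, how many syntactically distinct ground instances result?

147

Ground terms of depth ≤ 2:
  Let N_k count ground terms of depth at most k. Each non-constant term of depth ≤ k is some function symbol applied to depth-≤(k−1) arguments, giving N_k = 3 + N_{k-1}^2.
  N_0 = 3
  N_1 = 3 + 3^2 = 12
  N_2 = 3 + 12^2 = 147
So there are 147 ground terms available for substitution.
The body mentions the single quantified variable z; since ground terms form a free algebra, no two substitutions collapse to the same formula.
Number of ground instances = 147.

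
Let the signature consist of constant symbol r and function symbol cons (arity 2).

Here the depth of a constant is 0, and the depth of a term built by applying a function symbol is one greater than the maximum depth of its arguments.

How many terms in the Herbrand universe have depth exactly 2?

Write N_k for the number of ground terms of depth ≤ k. A term of depth ≤ k is either a constant or a function symbol applied to arguments of depth ≤ k−1, so N_k = 1 + N_{k-1}^2.
N_0 = 1
N_1 = 1 + 1^2 = 2
N_2 = 1 + 2^2 = 5
Terms of depth exactly 2: N_2 − N_1 = 5 − 2 = 3.

3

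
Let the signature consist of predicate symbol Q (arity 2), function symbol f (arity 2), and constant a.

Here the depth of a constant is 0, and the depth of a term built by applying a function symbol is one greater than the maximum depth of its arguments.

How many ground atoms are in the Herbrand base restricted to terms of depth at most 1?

First count ground terms of depth ≤ 1.
Let N_k count ground terms of depth at most k. Each non-constant term of depth ≤ k is some function symbol applied to depth-≤(k−1) arguments, giving N_k = 1 + N_{k-1}^2.
N_0 = 1
N_1 = 1 + 1^2 = 2
Explicitly: a, f(a, a).
So |H| = 2.
Ground atoms are formed by filling each argument slot of a predicate with a term from H, so an r-ary predicate gives |H|^r atoms:
  Q: 2^2 = 4
Total ground atoms: 4.

4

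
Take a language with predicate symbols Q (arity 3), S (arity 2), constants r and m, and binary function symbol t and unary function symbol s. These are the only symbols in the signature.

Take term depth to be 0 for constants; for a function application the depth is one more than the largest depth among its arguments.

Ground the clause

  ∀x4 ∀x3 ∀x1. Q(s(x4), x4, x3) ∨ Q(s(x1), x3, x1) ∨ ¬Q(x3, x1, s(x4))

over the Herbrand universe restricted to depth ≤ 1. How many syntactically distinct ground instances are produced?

Ground terms of depth ≤ 1:
  If N_k denotes the number of depth-≤k ground terms, the 2 constants give N_0 = 2, and each function symbol of arity r contributes N_{k-1}^r new terms at level k: N_k = 2 + N_{k-1}^2 + N_{k-1}.
  N_0 = 2
  N_1 = 2 + 2^2 + 2 = 8
  Explicitly: r, m, t(r, r), t(r, m), t(m, r), t(m, m), s(r), s(m).
So there are 8 ground terms available for substitution.
There are 3 variables to instantiate (x4, x3, x1), each occurring in at least one literal, so different choices give different ground instances.
Number of ground instances = 8^3 = 512.

512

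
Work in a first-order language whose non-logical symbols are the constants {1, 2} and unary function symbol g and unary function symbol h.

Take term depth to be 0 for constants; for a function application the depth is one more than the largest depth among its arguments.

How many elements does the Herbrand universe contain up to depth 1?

Count level by level. With function symbols g/1, h/1, the terms of depth ≤ k are the 2 constants together with each function applied to depth-≤(k−1) tuples, so N_k = 2 + N_{k-1} + N_{k-1}.
N_0 = 2
N_1 = 2 + 2 + 2 = 6

6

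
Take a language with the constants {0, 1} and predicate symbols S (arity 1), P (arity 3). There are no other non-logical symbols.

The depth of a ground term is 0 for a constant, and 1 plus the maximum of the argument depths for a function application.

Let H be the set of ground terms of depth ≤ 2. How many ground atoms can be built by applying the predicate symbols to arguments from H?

10

First count ground terms of depth ≤ 2.
With no function symbols every ground term is a constant, so there are exactly 2 ground terms at every depth bound.
N_0 = 2
N_1 = 2
N_2 = 2
Explicitly: 0, 1.
So |H| = 2.
For each predicate symbol, the number of ground atoms is |H| raised to its arity; summing:
  S: 2;  P: 2^3 = 8
Total ground atoms: 2 + 8 = 10.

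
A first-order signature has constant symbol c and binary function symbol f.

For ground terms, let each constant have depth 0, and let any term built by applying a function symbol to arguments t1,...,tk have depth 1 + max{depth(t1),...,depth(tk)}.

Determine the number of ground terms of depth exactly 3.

21

Let N_k = |{terms of depth ≤ k}|. Then N_0 = 1 and N_k = 1 + N_{k-1}^2 for k ≥ 1 (one summand per function symbol, arity giving the exponent).
N_0 = 1
N_1 = 1 + 1^2 = 2
N_2 = 1 + 2^2 = 5
N_3 = 1 + 5^2 = 26
Terms of depth exactly 3: N_3 − N_2 = 26 − 5 = 21.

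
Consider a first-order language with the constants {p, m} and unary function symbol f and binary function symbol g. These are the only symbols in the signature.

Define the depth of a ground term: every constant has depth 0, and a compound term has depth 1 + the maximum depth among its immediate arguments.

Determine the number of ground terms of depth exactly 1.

6

Let N_k count ground terms of depth at most k. Each non-constant term of depth ≤ k is some function symbol applied to depth-≤(k−1) arguments, giving N_k = 2 + N_{k-1} + N_{k-1}^2.
N_0 = 2
N_1 = 2 + 2 + 2^2 = 8
Terms of depth exactly 1: N_1 − N_0 = 8 − 2 = 6.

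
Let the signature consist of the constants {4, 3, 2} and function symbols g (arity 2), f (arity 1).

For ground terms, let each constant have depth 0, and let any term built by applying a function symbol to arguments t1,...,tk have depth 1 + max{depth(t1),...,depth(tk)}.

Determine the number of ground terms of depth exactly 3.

If N_k denotes the number of depth-≤k ground terms, the 3 constants give N_0 = 3, and each function symbol of arity r contributes N_{k-1}^r new terms at level k: N_k = 3 + N_{k-1}^2 + N_{k-1}.
N_0 = 3
N_1 = 3 + 3^2 + 3 = 15
N_2 = 3 + 15^2 + 15 = 243
N_3 = 3 + 243^2 + 243 = 59295
Terms of depth exactly 3: N_3 − N_2 = 59295 − 243 = 59052.

59052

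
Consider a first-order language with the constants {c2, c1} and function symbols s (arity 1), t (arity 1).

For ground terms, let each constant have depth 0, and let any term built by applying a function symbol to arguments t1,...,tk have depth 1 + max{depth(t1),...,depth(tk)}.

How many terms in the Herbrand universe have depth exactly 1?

Write N_k for the number of ground terms of depth ≤ k. A term of depth ≤ k is either a constant or a function symbol applied to arguments of depth ≤ k−1, so N_k = 2 + N_{k-1} + N_{k-1}.
N_0 = 2
N_1 = 2 + 2 + 2 = 6
Terms of depth exactly 1: N_1 − N_0 = 6 − 2 = 4.

4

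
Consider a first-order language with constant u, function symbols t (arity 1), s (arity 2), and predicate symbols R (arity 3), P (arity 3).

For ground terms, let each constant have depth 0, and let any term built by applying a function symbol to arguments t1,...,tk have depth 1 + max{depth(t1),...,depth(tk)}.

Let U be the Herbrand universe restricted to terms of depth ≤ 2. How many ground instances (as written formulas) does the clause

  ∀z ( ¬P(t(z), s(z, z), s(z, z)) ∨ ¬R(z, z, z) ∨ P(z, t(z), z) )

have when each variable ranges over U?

13

Ground terms of depth ≤ 2:
  If N_k denotes the number of depth-≤k ground terms, the 1 constant gives N_0 = 1, and each function symbol of arity r contributes N_{k-1}^r new terms at level k: N_k = 1 + N_{k-1} + N_{k-1}^2.
  N_0 = 1
  N_1 = 1 + 1 + 1^2 = 3
  N_2 = 1 + 3 + 3^2 = 13
So there are 13 ground terms available for substitution.
The clause has 1 distinct variable (z), which appears in the body. In the free term algebra distinct substitutions yield syntactically distinct ground instances.
Number of ground instances = 13.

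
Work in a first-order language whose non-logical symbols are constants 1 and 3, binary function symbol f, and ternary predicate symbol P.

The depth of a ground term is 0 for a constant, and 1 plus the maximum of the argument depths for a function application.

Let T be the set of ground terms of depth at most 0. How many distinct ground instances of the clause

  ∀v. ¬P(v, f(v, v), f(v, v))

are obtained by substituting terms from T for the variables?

2

Ground terms of depth ≤ 0:
  Write N_k for the number of ground terms of depth ≤ k. A term of depth ≤ k is either a constant or a function symbol applied to arguments of depth ≤ k−1, so N_k = 2 + N_{k-1}^2.
  N_0 = 2
  Explicitly: 1, 3.
So there are 2 ground terms available for substitution.
The clause has 1 distinct variable (v), which appears in the body. In the free term algebra distinct substitutions yield syntactically distinct ground instances.
Number of ground instances = 2.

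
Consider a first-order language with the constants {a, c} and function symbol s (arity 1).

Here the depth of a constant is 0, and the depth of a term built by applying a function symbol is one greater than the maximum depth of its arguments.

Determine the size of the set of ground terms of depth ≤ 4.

10

Let N_k = |{terms of depth ≤ k}|. Then N_0 = 2 and N_k = 2 + N_{k-1} for k ≥ 1 (one summand per function symbol, arity giving the exponent).
N_0 = 2
N_1 = 2 + 2 = 4
N_2 = 2 + 4 = 6
N_3 = 2 + 6 = 8
N_4 = 2 + 8 = 10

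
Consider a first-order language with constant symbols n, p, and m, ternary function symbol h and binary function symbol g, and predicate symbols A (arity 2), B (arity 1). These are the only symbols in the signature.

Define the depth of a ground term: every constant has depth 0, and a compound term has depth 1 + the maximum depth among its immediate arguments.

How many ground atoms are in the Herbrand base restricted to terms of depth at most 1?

1560

First count ground terms of depth ≤ 1.
Count level by level. With function symbols h/3, g/2, the terms of depth ≤ k are the 3 constants together with each function applied to depth-≤(k−1) tuples, so N_k = 3 + N_{k-1}^3 + N_{k-1}^2.
N_0 = 3
N_1 = 3 + 3^3 + 3^2 = 39
So |H| = 39.
Ground atoms are formed by filling each argument slot of a predicate with a term from H, so an r-ary predicate gives |H|^r atoms:
  A: 39^2 = 1521;  B: 39
Total ground atoms: 1521 + 39 = 1560.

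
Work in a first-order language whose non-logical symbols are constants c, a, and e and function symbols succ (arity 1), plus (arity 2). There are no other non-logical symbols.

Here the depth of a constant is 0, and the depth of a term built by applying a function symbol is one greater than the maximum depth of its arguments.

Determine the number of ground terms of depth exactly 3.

59052

If N_k denotes the number of depth-≤k ground terms, the 3 constants give N_0 = 3, and each function symbol of arity r contributes N_{k-1}^r new terms at level k: N_k = 3 + N_{k-1} + N_{k-1}^2.
N_0 = 3
N_1 = 3 + 3 + 3^2 = 15
N_2 = 3 + 15 + 15^2 = 243
N_3 = 3 + 243 + 243^2 = 59295
Terms of depth exactly 3: N_3 − N_2 = 59295 − 243 = 59052.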